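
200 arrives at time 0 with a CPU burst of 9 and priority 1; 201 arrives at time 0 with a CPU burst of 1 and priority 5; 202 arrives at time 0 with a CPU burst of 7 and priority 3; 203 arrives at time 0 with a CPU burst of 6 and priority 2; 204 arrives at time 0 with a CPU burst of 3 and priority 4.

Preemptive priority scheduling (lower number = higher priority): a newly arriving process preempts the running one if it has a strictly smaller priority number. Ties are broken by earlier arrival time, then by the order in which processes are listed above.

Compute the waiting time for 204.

22

Schedule: | 200 0-9 | 203 9-15 | 202 15-22 | 204 22-25 | 201 25-26 |
Completion: 200=9  201=26  202=22  203=15  204=25
Turnaround (C−A): 200=9  201=26  202=22  203=15  204=25
Waiting(204) = turnaround − burst = 25 − 3 = 22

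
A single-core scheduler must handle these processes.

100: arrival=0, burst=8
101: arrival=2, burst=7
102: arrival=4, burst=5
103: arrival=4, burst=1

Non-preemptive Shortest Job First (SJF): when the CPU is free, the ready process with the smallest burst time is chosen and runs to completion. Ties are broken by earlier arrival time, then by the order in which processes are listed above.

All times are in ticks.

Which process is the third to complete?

Schedule: | 100 0-8 | 103 8-9 | 102 9-14 | 101 14-21 |
Completion: 100=8  101=21  102=14  103=9
Turnaround (C−A): 100=8  101=19  102=10  103=5
Finish order: 100 → 103 → 102 → 101

102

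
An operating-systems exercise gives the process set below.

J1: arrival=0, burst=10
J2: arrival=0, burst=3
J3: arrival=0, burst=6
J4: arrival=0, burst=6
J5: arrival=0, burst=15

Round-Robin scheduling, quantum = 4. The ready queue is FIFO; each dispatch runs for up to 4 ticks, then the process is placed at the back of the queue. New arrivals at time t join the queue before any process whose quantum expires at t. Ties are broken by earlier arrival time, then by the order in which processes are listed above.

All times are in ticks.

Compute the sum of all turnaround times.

132

Gantt: | J1 0-4 | J2 4-7 | J3 7-11 | J4 11-15 | J5 15-19 | J1 19-23 | J3 23-25 | J4 25-27 | J5 27-31 | J1 31-33 | J5 33-40 |
Completion: J1=33  J2=7  J3=25  J4=27  J5=40
Turnaround (C−A): J1=33  J2=7  J3=25  J4=27  J5=40
Turnaround = completion − arrival: J1=33, J2=7, J3=25, J4=27, J5=40
Total turnaround = 33 + 7 + 25 + 27 + 40 = 132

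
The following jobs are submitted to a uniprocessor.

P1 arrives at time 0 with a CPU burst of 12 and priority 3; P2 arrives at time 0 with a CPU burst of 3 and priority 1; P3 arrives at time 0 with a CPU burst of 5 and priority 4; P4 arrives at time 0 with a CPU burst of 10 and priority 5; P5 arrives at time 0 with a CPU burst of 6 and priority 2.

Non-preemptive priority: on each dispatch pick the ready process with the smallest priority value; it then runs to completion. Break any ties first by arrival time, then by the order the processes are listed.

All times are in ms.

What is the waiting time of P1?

Schedule: | P2 0-3 | P5 3-9 | P1 9-21 | P3 21-26 | P4 26-36 |
Completion: P1=21  P2=3  P3=26  P4=36  P5=9
Waiting(P1) = turnaround − burst = 21 − 12 = 9

9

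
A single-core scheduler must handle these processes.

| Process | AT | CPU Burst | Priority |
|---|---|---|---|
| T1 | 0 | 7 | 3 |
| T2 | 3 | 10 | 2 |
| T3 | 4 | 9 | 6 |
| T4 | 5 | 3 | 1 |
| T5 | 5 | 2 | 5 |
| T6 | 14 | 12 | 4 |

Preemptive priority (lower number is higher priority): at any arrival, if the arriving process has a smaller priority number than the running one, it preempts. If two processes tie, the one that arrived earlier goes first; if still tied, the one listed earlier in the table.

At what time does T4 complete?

Gantt: | T1 0-3 | T2 3-5 | T4 5-8 | T2 8-16 | T1 16-20 | T6 20-32 | T5 32-34 | T3 34-43 |
Completion: T1=20  T2=16  T3=43  T4=8  T5=34  T6=32
Turnaround (C−A): T1=20  T2=13  T3=39  T4=3  T5=29  T6=18

8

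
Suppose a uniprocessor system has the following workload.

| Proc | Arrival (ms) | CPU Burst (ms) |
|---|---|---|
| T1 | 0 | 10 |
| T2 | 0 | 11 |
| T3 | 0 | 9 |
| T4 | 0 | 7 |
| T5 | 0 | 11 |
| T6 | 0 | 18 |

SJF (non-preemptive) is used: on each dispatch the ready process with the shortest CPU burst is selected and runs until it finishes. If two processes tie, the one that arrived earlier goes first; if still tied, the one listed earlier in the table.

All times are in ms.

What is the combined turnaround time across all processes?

200

Timeline: | T4 0-7 | T3 7-16 | T1 16-26 | T2 26-37 | T5 37-48 | T6 48-66 |
Completion: T1=26  T2=37  T3=16  T4=7  T5=48  T6=66
Turnaround = completion − arrival: T1=26, T2=37, T3=16, T4=7, T5=48, T6=66
Total turnaround = 26 + 37 + 16 + 7 + 48 + 66 = 200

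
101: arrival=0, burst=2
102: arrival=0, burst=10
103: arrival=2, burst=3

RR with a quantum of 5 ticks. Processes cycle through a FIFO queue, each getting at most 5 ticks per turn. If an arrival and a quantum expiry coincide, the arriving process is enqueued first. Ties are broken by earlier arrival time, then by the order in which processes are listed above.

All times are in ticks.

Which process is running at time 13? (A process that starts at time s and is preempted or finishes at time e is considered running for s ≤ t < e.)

Schedule: | 101 0-2 | 102 2-7 | 103 7-10 | 102 10-15 |
Completion: 101=2  102=15  103=10

102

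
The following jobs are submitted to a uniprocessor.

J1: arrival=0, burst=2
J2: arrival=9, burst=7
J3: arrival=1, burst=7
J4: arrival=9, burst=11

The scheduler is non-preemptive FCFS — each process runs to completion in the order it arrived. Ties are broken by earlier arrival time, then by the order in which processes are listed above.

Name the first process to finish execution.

J1

Gantt: | J1 0-2 | J3 2-9 | J2 9-16 | J4 16-27 |
Completion: J1=2  J2=16  J3=9  J4=27
Finish order: J1 → J3 → J2 → J4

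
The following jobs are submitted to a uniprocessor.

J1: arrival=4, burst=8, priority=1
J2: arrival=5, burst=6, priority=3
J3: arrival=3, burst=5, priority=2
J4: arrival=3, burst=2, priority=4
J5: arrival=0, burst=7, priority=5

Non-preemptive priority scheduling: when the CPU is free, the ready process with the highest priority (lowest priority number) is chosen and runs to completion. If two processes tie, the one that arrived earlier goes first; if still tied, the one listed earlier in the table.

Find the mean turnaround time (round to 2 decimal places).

Schedule: | J5 0-7 | J1 7-15 | J3 15-20 | J2 20-26 | J4 26-28 |
Completion: J1=15  J2=26  J3=20  J4=28  J5=7
Turnaround times: J1=11, J2=21, J3=17, J4=25, J5=7
Average turnaround = (11+21+17+25+7) / 5 = 81/5 = 16.20

16.20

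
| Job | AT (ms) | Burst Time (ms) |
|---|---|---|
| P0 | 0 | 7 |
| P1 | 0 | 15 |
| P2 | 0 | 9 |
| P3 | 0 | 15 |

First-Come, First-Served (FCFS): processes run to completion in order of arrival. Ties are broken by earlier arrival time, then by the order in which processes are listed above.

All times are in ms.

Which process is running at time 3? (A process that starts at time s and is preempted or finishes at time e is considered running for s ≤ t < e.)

P0

Timeline: | P0 0-7 | P1 7-22 | P2 22-31 | P3 31-46 |
Completion: P0=7  P1=22  P2=31  P3=46
Turnaround (C−A): P0=7  P1=22  P2=31  P3=46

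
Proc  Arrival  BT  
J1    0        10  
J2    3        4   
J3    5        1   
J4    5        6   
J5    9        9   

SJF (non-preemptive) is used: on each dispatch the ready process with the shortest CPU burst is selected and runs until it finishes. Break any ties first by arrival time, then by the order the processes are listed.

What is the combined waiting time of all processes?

Timeline: | J1 0-10 | J3 10-11 | J2 11-15 | J4 15-21 | J5 21-30 |
Completion: J1=10  J2=15  J3=11  J4=21  J5=30
Turnaround (C−A): J1=10  J2=12  J3=6  J4=16  J5=21
Waiting = turnaround − burst: J1=0, J2=8, J3=5, J4=10, J5=12
Total waiting = 0 + 8 + 5 + 10 + 12 = 35

35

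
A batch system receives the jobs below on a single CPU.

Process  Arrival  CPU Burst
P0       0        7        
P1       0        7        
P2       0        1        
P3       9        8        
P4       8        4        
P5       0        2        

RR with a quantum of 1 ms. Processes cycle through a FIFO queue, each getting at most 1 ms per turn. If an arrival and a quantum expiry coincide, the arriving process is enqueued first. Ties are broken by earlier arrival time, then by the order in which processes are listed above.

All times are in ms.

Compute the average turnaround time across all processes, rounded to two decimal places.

Gantt: | P0 0-1 | P1 1-2 | P2 2-3 | P5 3-4 | P0 4-5 | P1 5-6 | P5 6-7 | P0 7-8 | P1 8-9 | P4 9-10 | P0 10-11 | P3 11-12 | P1 12-13 | P4 13-14 | P0 14-15 | P3 15-16 | P1 16-17 | P4 17-18 | P0 18-19 | P3 19-20 | P1 20-21 | P4 21-22 | P0 22-23 | P3 23-24 | P1 24-25 | P3 25-29 |
Completion: P0=23  P1=25  P2=3  P3=29  P4=22  P5=7
Turnaround (C−A): P0=23  P1=25  P2=3  P3=20  P4=14  P5=7
Turnaround times: P0=23, P1=25, P2=3, P3=20, P4=14, P5=7
Average turnaround = (23+25+3+20+14+7) / 6 = 92/6 = 15.33

15.33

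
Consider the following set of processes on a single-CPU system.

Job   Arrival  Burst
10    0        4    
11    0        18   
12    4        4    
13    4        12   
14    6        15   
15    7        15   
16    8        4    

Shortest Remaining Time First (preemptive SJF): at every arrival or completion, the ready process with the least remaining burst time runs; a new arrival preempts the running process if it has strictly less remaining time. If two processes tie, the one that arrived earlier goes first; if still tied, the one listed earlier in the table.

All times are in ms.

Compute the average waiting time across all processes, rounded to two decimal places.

16.00

Timeline: | 10 0-4 | 12 4-8 | 16 8-12 | 13 12-24 | 14 24-39 | 15 39-54 | 11 54-72 |
Completion: 10=4  11=72  12=8  13=24  14=39  15=54  16=12
Turnaround (C−A): 10=4  11=72  12=4  13=20  14=33  15=47  16=4
Waiting times: 10=0, 11=54, 12=0, 13=8, 14=18, 15=32, 16=0
Average waiting = (0+54+0+8+18+32+0) / 7 = 112/7 = 16.00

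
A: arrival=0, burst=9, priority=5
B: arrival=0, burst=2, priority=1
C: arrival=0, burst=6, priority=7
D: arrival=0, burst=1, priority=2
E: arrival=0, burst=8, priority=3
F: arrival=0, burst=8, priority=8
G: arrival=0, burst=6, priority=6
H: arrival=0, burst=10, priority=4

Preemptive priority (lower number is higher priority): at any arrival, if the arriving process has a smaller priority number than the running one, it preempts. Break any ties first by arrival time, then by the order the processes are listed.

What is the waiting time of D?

Gantt: | B 0-2 | D 2-3 | E 3-11 | H 11-21 | A 21-30 | G 30-36 | C 36-42 | F 42-50 |
Completion: A=30  B=2  C=42  D=3  E=11  F=50  G=36  H=21
Waiting(D) = turnaround − burst = 3 − 1 = 2

2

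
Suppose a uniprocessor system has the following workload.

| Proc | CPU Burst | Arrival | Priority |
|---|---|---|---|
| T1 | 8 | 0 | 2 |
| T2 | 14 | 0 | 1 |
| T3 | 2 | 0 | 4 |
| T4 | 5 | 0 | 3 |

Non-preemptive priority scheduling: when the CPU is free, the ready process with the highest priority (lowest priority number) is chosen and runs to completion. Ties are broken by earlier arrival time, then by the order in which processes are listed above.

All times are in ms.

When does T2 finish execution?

14

Timeline: | T2 0-14 | T1 14-22 | T4 22-27 | T3 27-29 |
Completion: T1=22  T2=14  T3=29  T4=27
Turnaround (C−A): T1=22  T2=14  T3=29  T4=27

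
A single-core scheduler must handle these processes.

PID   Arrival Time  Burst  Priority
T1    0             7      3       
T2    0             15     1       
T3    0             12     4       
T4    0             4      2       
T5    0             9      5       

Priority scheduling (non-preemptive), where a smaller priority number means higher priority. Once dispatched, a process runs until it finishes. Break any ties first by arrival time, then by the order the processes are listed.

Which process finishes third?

Gantt: | T2 0-15 | T4 15-19 | T1 19-26 | T3 26-38 | T5 38-47 |
Completion: T1=26  T2=15  T3=38  T4=19  T5=47
Finish order: T2 → T4 → T1 → T3 → T5

T1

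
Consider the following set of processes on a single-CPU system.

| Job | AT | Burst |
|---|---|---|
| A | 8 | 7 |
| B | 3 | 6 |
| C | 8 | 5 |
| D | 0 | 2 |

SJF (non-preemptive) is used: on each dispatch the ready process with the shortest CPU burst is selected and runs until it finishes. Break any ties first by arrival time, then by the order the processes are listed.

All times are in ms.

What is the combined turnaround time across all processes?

Timeline: | D 0-2 | idle 2-3 | B 3-9 | C 9-14 | A 14-21 |
Completion: A=21  B=9  C=14  D=2
Turnaround (C−A): A=13  B=6  C=6  D=2
Turnaround = completion − arrival: A=13, B=6, C=6, D=2
Total turnaround = 13 + 6 + 6 + 2 = 27

27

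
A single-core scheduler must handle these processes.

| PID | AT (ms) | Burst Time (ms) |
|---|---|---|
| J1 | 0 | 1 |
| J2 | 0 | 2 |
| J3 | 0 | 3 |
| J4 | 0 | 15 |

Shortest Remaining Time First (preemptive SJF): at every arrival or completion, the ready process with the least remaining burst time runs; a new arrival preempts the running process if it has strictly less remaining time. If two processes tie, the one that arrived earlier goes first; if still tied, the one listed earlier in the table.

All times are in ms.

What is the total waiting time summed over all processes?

Timeline: | J1 0-1 | J2 1-3 | J3 3-6 | J4 6-21 |
Completion: J1=1  J2=3  J3=6  J4=21
Turnaround (C−A): J1=1  J2=3  J3=6  J4=21
Waiting = turnaround − burst: J1=0, J2=1, J3=3, J4=6
Total waiting = 0 + 1 + 3 + 6 = 10

10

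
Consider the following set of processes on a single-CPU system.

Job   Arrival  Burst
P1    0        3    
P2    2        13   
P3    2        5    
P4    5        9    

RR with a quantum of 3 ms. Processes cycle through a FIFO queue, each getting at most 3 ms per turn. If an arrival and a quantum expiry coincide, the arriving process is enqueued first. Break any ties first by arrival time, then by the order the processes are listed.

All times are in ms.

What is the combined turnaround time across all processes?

Schedule: | P1 0-3 | P2 3-6 | P3 6-9 | P4 9-12 | P2 12-15 | P3 15-17 | P4 17-20 | P2 20-23 | P4 23-26 | P2 26-30 |
Completion: P1=3  P2=30  P3=17  P4=26
Turnaround (C−A): P1=3  P2=28  P3=15  P4=21
Turnaround = completion − arrival: P1=3, P2=28, P3=15, P4=21
Total turnaround = 3 + 28 + 15 + 21 = 67

67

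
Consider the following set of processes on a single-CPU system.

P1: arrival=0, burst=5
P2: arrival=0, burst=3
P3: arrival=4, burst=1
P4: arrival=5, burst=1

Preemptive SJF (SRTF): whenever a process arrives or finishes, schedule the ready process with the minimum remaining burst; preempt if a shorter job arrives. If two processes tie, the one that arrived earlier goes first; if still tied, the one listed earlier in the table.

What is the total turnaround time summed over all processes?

15

Timeline: | P2 0-3 | P1 3-4 | P3 4-5 | P4 5-6 | P1 6-10 |
Completion: P1=10  P2=3  P3=5  P4=6
Turnaround (C−A): P1=10  P2=3  P3=1  P4=1
Turnaround = completion − arrival: P1=10, P2=3, P3=1, P4=1
Total turnaround = 10 + 3 + 1 + 1 = 15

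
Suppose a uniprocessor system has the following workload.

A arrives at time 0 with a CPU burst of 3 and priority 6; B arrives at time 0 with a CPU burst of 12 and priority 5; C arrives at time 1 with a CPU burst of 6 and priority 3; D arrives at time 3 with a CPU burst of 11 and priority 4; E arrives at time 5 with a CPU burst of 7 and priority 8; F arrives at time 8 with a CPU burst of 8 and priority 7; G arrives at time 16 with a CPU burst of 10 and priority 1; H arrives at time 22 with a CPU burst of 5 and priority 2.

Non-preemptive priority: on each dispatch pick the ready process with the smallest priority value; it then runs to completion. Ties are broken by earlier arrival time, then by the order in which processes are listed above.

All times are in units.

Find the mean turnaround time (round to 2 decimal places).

Schedule: | B 0-12 | C 12-18 | G 18-28 | H 28-33 | D 33-44 | A 44-47 | F 47-55 | E 55-62 |
Completion: A=47  B=12  C=18  D=44  E=62  F=55  G=28  H=33
Turnaround times: A=47, B=12, C=17, D=41, E=57, F=47, G=12, H=11
Average turnaround = (47+12+17+41+57+47+12+11) / 8 = 244/8 = 30.50

30.50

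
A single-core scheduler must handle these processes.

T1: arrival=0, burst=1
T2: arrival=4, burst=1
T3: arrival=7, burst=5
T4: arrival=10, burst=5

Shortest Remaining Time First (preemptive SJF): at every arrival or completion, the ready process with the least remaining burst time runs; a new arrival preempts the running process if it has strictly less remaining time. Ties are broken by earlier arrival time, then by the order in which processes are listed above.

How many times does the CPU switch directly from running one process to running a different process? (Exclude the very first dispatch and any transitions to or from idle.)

Timeline: | T1 0-1 | idle 1-4 | T2 4-5 | idle 5-7 | T3 7-12 | T4 12-17 |
Completion: T1=1  T2=5  T3=12  T4=17

1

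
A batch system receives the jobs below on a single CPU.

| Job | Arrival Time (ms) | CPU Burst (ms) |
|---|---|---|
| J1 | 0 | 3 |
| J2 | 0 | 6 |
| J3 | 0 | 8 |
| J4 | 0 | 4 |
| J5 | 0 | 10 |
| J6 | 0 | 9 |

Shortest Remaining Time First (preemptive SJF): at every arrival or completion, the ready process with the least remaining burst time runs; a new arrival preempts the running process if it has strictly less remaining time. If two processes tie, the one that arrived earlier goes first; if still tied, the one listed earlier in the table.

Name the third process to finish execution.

Schedule: | J1 0-3 | J4 3-7 | J2 7-13 | J3 13-21 | J6 21-30 | J5 30-40 |
Completion: J1=3  J2=13  J3=21  J4=7  J5=40  J6=30
Turnaround (C−A): J1=3  J2=13  J3=21  J4=7  J5=40  J6=30
Finish order: J1 → J4 → J2 → J3 → J6 → J5

J2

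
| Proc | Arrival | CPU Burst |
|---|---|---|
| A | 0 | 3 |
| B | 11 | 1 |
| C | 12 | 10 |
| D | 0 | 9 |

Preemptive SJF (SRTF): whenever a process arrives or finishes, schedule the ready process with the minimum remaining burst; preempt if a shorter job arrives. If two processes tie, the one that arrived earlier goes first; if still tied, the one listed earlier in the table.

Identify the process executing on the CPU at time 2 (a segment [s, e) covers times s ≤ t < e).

A

Schedule: | A 0-3 | D 3-12 | B 12-13 | C 13-23 |
Completion: A=3  B=13  C=23  D=12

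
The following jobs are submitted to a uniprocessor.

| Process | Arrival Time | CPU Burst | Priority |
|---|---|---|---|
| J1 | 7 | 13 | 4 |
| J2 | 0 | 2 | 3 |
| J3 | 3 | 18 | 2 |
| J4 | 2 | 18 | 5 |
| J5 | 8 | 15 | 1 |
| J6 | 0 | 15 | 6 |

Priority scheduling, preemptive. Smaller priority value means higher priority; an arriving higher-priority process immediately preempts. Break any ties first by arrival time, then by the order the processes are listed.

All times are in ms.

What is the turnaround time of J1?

42

Timeline: | J2 0-2 | J4 2-3 | J3 3-8 | J5 8-23 | J3 23-36 | J1 36-49 | J4 49-66 | J6 66-81 |
Completion: J1=49  J2=2  J3=36  J4=66  J5=23  J6=81
Turnaround(J1) = completion − arrival = 49 − 7 = 42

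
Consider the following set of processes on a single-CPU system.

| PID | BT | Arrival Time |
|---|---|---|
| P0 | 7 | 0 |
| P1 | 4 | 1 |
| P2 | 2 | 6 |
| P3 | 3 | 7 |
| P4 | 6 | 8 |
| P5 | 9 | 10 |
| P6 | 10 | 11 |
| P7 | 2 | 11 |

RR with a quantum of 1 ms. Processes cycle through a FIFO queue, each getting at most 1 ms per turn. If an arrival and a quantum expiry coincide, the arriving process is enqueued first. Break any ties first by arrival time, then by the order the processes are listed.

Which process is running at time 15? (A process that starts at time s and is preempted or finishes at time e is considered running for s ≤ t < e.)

P6

Gantt: | P0 0-1 | P1 1-2 | P0 2-3 | P1 3-4 | P0 4-5 | P1 5-6 | P0 6-7 | P2 7-8 | P1 8-9 | P3 9-10 | P0 10-11 | P4 11-12 | P2 12-13 | P5 13-14 | P3 14-15 | P6 15-16 | P7 16-17 | P0 17-18 | P4 18-19 | P5 19-20 | P3 20-21 | P6 21-22 | P7 22-23 | P0 23-24 | P4 24-25 | P5 25-26 | P6 26-27 | P4 27-28 | P5 28-29 | P6 29-30 | P4 30-31 | P5 31-32 | P6 32-33 | P4 33-34 | P5 34-35 | P6 35-36 | P5 36-37 | P6 37-38 | P5 38-39 | P6 39-40 | P5 40-41 | P6 41-43 |
Completion: P0=24  P1=9  P2=13  P3=21  P4=34  P5=41  P6=43  P7=23
Turnaround (C−A): P0=24  P1=8  P2=7  P3=14  P4=26  P5=31  P6=32  P7=12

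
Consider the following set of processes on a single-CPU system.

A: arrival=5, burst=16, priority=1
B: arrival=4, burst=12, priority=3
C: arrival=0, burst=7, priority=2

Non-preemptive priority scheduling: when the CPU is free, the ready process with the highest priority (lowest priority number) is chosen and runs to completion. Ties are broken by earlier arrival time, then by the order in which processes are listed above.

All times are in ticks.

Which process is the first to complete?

C

Timeline: | C 0-7 | A 7-23 | B 23-35 |
Completion: A=23  B=35  C=7
Turnaround (C−A): A=18  B=31  C=7
Finish order: C → A → B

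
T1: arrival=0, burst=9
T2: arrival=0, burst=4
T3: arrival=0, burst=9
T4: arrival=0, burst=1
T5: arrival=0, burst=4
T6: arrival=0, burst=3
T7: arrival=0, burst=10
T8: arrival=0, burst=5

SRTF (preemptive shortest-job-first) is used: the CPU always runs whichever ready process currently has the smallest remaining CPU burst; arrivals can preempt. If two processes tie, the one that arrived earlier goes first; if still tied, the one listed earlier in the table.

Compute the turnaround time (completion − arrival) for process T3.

Timeline: | T4 0-1 | T6 1-4 | T2 4-8 | T5 8-12 | T8 12-17 | T1 17-26 | T3 26-35 | T7 35-45 |
Completion: T1=26  T2=8  T3=35  T4=1  T5=12  T6=4  T7=45  T8=17
Turnaround (C−A): T1=26  T2=8  T3=35  T4=1  T5=12  T6=4  T7=45  T8=17
Turnaround(T3) = completion − arrival = 35 − 0 = 35

35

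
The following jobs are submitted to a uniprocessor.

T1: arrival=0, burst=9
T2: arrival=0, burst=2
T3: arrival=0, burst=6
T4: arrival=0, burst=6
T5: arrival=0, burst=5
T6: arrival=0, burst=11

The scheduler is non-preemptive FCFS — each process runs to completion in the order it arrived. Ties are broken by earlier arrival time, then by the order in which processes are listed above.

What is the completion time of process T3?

Gantt: | T1 0-9 | T2 9-11 | T3 11-17 | T4 17-23 | T5 23-28 | T6 28-39 |
Completion: T1=9  T2=11  T3=17  T4=23  T5=28  T6=39

17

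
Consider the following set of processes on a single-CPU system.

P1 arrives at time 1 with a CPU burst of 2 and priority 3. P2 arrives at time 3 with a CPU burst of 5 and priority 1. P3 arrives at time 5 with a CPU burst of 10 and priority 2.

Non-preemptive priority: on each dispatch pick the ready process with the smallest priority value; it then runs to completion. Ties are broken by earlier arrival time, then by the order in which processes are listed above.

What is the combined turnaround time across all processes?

20

Gantt: | idle 0-1 | P1 1-3 | P2 3-8 | P3 8-18 |
Completion: P1=3  P2=8  P3=18
Turnaround (C−A): P1=2  P2=5  P3=13
Turnaround = completion − arrival: P1=2, P2=5, P3=13
Total turnaround = 2 + 5 + 13 = 20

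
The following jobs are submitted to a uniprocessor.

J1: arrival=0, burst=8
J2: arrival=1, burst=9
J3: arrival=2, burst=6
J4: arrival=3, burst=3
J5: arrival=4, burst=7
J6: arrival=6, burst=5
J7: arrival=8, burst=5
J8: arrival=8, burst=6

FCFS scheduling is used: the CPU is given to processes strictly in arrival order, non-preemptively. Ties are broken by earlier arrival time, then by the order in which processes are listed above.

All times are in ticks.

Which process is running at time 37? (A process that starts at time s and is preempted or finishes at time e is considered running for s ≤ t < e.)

J6

Schedule: | J1 0-8 | J2 8-17 | J3 17-23 | J4 23-26 | J5 26-33 | J6 33-38 | J7 38-43 | J8 43-49 |
Completion: J1=8  J2=17  J3=23  J4=26  J5=33  J6=38  J7=43  J8=49
Turnaround (C−A): J1=8  J2=16  J3=21  J4=23  J5=29  J6=32  J7=35  J8=41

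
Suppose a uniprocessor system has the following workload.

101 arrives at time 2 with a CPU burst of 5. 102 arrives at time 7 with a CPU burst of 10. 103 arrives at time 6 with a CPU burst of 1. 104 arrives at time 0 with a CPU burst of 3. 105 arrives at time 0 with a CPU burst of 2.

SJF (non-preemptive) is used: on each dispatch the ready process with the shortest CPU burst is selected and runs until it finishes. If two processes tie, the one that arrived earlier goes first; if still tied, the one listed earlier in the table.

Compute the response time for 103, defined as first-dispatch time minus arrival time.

4

Schedule: | 105 0-2 | 104 2-5 | 101 5-10 | 103 10-11 | 102 11-21 |
Completion: 101=10  102=21  103=11  104=5  105=2
Turnaround (C−A): 101=8  102=14  103=5  104=5  105=2
Response(103) = first start − arrival = 10 − 6 = 4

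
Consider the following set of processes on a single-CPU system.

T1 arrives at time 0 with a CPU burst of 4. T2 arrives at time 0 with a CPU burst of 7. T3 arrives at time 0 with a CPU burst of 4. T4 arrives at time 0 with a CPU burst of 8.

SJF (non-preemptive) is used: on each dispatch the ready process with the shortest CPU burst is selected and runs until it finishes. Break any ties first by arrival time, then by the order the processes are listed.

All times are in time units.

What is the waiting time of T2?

8

Gantt: | T1 0-4 | T3 4-8 | T2 8-15 | T4 15-23 |
Completion: T1=4  T2=15  T3=8  T4=23
Waiting(T2) = turnaround − burst = 15 − 7 = 8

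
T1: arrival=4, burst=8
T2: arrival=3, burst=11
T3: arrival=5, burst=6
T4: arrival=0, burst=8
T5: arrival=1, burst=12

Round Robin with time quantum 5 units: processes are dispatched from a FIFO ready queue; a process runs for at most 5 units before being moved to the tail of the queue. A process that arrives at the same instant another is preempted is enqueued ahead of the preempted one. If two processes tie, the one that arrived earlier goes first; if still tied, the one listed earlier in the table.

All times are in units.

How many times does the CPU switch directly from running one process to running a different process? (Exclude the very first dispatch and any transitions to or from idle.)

11

Schedule: | T4 0-5 | T5 5-10 | T2 10-15 | T1 15-20 | T3 20-25 | T4 25-28 | T5 28-33 | T2 33-38 | T1 38-41 | T3 41-42 | T5 42-44 | T2 44-45 |
Completion: T1=41  T2=45  T3=42  T4=28  T5=44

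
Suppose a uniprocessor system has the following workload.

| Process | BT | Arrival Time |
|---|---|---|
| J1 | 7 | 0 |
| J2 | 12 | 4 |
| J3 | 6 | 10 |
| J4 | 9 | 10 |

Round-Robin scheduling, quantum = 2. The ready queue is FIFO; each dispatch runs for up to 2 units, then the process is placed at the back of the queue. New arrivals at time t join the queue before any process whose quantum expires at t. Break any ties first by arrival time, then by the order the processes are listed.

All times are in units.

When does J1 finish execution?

11

Schedule: | J1 0-4 | J2 4-6 | J1 6-8 | J2 8-10 | J1 10-11 | J3 11-13 | J4 13-15 | J2 15-17 | J3 17-19 | J4 19-21 | J2 21-23 | J3 23-25 | J4 25-27 | J2 27-29 | J4 29-31 | J2 31-33 | J4 33-34 |
Completion: J1=11  J2=33  J3=25  J4=34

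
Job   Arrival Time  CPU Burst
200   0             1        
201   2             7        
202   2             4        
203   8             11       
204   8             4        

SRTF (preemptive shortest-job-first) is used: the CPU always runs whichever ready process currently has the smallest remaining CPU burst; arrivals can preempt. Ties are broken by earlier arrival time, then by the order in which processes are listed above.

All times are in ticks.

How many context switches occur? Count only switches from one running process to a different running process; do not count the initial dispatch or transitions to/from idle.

4

Schedule: | 200 0-1 | idle 1-2 | 202 2-6 | 201 6-8 | 204 8-12 | 201 12-17 | 203 17-28 |
Completion: 200=1  201=17  202=6  203=28  204=12
Turnaround (C−A): 200=1  201=15  202=4  203=20  204=4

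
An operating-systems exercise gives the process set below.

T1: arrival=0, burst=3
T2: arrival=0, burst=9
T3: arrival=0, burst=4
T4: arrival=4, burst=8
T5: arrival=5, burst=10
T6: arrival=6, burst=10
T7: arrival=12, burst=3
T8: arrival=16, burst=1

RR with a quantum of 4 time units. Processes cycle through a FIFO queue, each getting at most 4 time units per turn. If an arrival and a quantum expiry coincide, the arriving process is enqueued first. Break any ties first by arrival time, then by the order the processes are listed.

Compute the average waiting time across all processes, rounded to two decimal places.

20.00

Gantt: | T1 0-3 | T2 3-7 | T3 7-11 | T4 11-15 | T5 15-19 | T6 19-23 | T2 23-27 | T7 27-30 | T4 30-34 | T8 34-35 | T5 35-39 | T6 39-43 | T2 43-44 | T5 44-46 | T6 46-48 |
Completion: T1=3  T2=44  T3=11  T4=34  T5=46  T6=48  T7=30  T8=35
Waiting times: T1=0, T2=35, T3=7, T4=22, T5=31, T6=32, T7=15, T8=18
Average waiting = (0+35+7+22+31+32+15+18) / 8 = 160/8 = 20.00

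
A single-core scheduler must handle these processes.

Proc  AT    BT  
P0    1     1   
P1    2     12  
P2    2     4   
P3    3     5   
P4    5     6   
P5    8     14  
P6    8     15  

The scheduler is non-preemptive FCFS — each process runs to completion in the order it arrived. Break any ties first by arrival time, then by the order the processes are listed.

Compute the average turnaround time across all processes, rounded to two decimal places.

Gantt: | idle 0-1 | P0 1-2 | P1 2-14 | P2 14-18 | P3 18-23 | P4 23-29 | P5 29-43 | P6 43-58 |
Completion: P0=2  P1=14  P2=18  P3=23  P4=29  P5=43  P6=58
Turnaround times: P0=1, P1=12, P2=16, P3=20, P4=24, P5=35, P6=50
Average turnaround = (1+12+16+20+24+35+50) / 7 = 158/7 = 22.57

22.57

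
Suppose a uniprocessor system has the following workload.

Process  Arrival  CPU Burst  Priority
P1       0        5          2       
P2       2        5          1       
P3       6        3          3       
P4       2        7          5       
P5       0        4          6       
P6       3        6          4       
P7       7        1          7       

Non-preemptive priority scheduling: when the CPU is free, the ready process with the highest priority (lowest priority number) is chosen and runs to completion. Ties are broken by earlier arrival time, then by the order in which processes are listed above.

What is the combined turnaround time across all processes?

114

Gantt: | P1 0-5 | P2 5-10 | P3 10-13 | P6 13-19 | P4 19-26 | P5 26-30 | P7 30-31 |
Completion: P1=5  P2=10  P3=13  P4=26  P5=30  P6=19  P7=31
Turnaround = completion − arrival: P1=5, P2=8, P3=7, P4=24, P5=30, P6=16, P7=24
Total turnaround = 5 + 8 + 7 + 24 + 30 + 16 + 24 = 114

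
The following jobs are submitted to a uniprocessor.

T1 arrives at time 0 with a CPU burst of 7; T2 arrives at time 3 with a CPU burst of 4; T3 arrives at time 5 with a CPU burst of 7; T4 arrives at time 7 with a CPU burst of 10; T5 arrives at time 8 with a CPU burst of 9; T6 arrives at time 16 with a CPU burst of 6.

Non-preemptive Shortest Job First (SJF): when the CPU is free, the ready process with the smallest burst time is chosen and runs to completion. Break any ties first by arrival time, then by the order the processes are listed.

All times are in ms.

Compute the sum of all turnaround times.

97

Gantt: | T1 0-7 | T2 7-11 | T3 11-18 | T6 18-24 | T5 24-33 | T4 33-43 |
Completion: T1=7  T2=11  T3=18  T4=43  T5=33  T6=24
Turnaround (C−A): T1=7  T2=8  T3=13  T4=36  T5=25  T6=8
Turnaround = completion − arrival: T1=7, T2=8, T3=13, T4=36, T5=25, T6=8
Total turnaround = 7 + 8 + 13 + 36 + 25 + 8 = 97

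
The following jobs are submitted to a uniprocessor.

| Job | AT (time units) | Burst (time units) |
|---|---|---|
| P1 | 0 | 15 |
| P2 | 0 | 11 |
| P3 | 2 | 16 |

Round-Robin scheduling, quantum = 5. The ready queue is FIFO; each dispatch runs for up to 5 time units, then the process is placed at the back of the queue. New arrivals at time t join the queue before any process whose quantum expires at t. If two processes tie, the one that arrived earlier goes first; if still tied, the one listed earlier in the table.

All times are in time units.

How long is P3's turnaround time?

Schedule: | P1 0-5 | P2 5-10 | P3 10-15 | P1 15-20 | P2 20-25 | P3 25-30 | P1 30-35 | P2 35-36 | P3 36-42 |
Completion: P1=35  P2=36  P3=42
Turnaround(P3) = completion − arrival = 42 − 2 = 40

40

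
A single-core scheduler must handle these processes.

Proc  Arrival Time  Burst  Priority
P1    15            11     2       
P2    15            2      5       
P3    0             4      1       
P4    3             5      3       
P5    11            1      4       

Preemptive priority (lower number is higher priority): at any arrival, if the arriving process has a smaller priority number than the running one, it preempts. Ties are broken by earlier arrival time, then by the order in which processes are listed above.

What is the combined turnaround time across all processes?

Schedule: | P3 0-4 | P4 4-9 | idle 9-11 | P5 11-12 | idle 12-15 | P1 15-26 | P2 26-28 |
Completion: P1=26  P2=28  P3=4  P4=9  P5=12
Turnaround (C−A): P1=11  P2=13  P3=4  P4=6  P5=1
Turnaround = completion − arrival: P1=11, P2=13, P3=4, P4=6, P5=1
Total turnaround = 11 + 13 + 4 + 6 + 1 = 35

35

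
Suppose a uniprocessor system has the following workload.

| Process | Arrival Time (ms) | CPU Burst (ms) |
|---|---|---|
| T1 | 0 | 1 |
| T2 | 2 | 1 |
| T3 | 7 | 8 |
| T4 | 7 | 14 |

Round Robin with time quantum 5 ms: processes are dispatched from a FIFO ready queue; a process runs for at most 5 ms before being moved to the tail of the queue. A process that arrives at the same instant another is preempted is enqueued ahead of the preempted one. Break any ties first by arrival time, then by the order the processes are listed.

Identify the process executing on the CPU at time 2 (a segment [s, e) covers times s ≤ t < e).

Timeline: | T1 0-1 | idle 1-2 | T2 2-3 | idle 3-7 | T3 7-12 | T4 12-17 | T3 17-20 | T4 20-29 |
Completion: T1=1  T2=3  T3=20  T4=29

T2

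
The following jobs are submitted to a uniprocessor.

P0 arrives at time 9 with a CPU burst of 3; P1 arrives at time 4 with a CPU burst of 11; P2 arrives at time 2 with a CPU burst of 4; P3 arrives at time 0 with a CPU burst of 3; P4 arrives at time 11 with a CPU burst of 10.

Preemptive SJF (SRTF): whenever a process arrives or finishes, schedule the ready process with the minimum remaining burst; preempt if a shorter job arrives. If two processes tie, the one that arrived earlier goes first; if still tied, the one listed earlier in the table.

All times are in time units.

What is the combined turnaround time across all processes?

Gantt: | P3 0-3 | P2 3-7 | P1 7-9 | P0 9-12 | P1 12-21 | P4 21-31 |
Completion: P0=12  P1=21  P2=7  P3=3  P4=31
Turnaround = completion − arrival: P0=3, P1=17, P2=5, P3=3, P4=20
Total turnaround = 3 + 17 + 5 + 3 + 20 = 48

48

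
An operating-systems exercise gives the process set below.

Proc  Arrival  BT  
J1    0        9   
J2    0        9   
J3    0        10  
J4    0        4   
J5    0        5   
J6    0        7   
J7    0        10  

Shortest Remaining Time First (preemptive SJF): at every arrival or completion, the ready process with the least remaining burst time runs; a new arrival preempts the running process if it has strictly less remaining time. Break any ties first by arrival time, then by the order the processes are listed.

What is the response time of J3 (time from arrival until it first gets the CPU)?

Timeline: | J4 0-4 | J5 4-9 | J6 9-16 | J1 16-25 | J2 25-34 | J3 34-44 | J7 44-54 |
Completion: J1=25  J2=34  J3=44  J4=4  J5=9  J6=16  J7=54
Turnaround (C−A): J1=25  J2=34  J3=44  J4=4  J5=9  J6=16  J7=54
Response(J3) = first start − arrival = 34 − 0 = 34

34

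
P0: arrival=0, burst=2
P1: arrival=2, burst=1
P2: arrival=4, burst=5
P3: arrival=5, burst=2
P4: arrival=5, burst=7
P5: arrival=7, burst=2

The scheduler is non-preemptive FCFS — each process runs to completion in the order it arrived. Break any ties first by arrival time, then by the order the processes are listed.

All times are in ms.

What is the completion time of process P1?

3

Timeline: | P0 0-2 | P1 2-3 | idle 3-4 | P2 4-9 | P3 9-11 | P4 11-18 | P5 18-20 |
Completion: P0=2  P1=3  P2=9  P3=11  P4=18  P5=20
Turnaround (C−A): P0=2  P1=1  P2=5  P3=6  P4=13  P5=13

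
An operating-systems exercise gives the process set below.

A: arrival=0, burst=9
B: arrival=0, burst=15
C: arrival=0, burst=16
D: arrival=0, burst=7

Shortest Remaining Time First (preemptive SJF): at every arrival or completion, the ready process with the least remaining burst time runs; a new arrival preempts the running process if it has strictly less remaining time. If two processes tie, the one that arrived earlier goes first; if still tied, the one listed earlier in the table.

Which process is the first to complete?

D

Schedule: | D 0-7 | A 7-16 | B 16-31 | C 31-47 |
Completion: A=16  B=31  C=47  D=7
Finish order: D → A → B → C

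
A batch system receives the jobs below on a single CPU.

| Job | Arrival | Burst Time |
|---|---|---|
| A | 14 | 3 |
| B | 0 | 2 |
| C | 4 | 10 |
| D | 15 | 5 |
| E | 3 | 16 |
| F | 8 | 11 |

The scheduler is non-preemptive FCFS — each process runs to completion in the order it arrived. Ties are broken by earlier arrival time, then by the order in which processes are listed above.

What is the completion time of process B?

Gantt: | B 0-2 | idle 2-3 | E 3-19 | C 19-29 | F 29-40 | A 40-43 | D 43-48 |
Completion: A=43  B=2  C=29  D=48  E=19  F=40
Turnaround (C−A): A=29  B=2  C=25  D=33  E=16  F=32

2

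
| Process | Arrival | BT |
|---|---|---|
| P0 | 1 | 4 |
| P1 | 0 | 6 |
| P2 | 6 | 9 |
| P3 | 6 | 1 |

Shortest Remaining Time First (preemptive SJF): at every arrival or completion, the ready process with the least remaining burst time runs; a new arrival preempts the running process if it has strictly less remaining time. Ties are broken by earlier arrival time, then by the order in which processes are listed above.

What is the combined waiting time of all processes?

Gantt: | P1 0-1 | P0 1-5 | P1 5-6 | P3 6-7 | P1 7-11 | P2 11-20 |
Completion: P0=5  P1=11  P2=20  P3=7
Waiting = turnaround − burst: P0=0, P1=5, P2=5, P3=0
Total waiting = 0 + 5 + 5 + 0 = 10

10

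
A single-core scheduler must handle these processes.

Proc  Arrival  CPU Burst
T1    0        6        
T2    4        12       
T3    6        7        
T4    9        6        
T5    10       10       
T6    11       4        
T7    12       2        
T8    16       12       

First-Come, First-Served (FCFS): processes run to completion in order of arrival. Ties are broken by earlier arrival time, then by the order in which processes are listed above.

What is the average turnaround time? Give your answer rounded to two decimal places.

Timeline: | T1 0-6 | T2 6-18 | T3 18-25 | T4 25-31 | T5 31-41 | T6 41-45 | T7 45-47 | T8 47-59 |
Completion: T1=6  T2=18  T3=25  T4=31  T5=41  T6=45  T7=47  T8=59
Turnaround (C−A): T1=6  T2=14  T3=19  T4=22  T5=31  T6=34  T7=35  T8=43
Turnaround times: T1=6, T2=14, T3=19, T4=22, T5=31, T6=34, T7=35, T8=43
Average turnaround = (6+14+19+22+31+34+35+43) / 8 = 204/8 = 25.50

25.50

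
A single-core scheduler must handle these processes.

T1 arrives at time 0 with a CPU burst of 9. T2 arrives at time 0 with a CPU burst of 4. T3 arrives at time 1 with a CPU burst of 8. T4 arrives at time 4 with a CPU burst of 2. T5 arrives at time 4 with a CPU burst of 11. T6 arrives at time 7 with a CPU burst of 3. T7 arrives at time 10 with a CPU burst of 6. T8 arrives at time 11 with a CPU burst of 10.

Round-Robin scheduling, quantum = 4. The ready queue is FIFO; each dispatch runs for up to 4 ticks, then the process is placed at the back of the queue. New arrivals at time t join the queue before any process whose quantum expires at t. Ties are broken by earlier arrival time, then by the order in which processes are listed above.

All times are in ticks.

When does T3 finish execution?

37

Gantt: | T1 0-4 | T2 4-8 | T3 8-12 | T4 12-14 | T5 14-18 | T1 18-22 | T6 22-25 | T7 25-29 | T8 29-33 | T3 33-37 | T5 37-41 | T1 41-42 | T7 42-44 | T8 44-48 | T5 48-51 | T8 51-53 |
Completion: T1=42  T2=8  T3=37  T4=14  T5=51  T6=25  T7=44  T8=53
Turnaround (C−A): T1=42  T2=8  T3=36  T4=10  T5=47  T6=18  T7=34  T8=42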